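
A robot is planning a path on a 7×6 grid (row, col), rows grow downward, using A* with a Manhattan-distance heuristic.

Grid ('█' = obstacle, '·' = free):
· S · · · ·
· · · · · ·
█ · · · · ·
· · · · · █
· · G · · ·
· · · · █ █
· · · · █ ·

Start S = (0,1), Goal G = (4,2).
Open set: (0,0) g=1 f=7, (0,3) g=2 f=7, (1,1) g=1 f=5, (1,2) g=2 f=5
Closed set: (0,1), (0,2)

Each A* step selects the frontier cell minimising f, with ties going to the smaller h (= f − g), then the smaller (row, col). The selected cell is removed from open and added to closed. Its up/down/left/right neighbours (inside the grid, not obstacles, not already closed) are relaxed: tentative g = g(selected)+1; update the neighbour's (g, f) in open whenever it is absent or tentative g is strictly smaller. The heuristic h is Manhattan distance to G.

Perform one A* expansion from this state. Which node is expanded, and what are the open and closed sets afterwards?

expanded=(1,2); open=[(0,0) g=1 f=7, (0,3) g=2 f=7, (1,1) g=1 f=5, (1,3) g=3 f=7, (2,2) g=3 f=5]; closed=[(0,1), (0,2), (1,2)]

step 1: expand (1,2) (f=5, h=3) → closed; open now [(0,0) g=1 f=7, (0,3) g=2 f=7, (1,1) g=1 f=5, (1,3) g=3 f=7, (2,2) g=3 f=5]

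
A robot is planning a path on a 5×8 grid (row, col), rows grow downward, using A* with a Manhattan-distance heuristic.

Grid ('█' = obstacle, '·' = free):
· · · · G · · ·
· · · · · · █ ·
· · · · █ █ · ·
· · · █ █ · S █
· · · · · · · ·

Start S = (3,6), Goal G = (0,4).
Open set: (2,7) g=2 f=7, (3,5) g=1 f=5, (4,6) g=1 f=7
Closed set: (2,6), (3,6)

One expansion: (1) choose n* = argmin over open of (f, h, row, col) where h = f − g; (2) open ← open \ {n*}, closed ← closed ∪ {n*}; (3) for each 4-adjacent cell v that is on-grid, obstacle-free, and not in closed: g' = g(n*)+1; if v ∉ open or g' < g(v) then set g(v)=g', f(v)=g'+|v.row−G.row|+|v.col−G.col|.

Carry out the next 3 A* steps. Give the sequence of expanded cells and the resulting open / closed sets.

step 1: expand (3,5) (f=5, h=4) → closed; open now [(2,7) g=2 f=7, (4,5) g=2 f=7, (4,6) g=1 f=7]
step 2: expand (2,7) (f=7, h=5) → closed; open now [(1,7) g=3 f=7, (4,5) g=2 f=7, (4,6) g=1 f=7]
step 3: expand (1,7) (f=7, h=4) → closed; open now [(0,7) g=4 f=7, (4,5) g=2 f=7, (4,6) g=1 f=7]

order=[(3,5) → (2,7) → (1,7)]; open=[(0,7) g=4 f=7, (4,5) g=2 f=7, (4,6) g=1 f=7]; closed=[(1,7), (2,6), (2,7), (3,5), (3,6)]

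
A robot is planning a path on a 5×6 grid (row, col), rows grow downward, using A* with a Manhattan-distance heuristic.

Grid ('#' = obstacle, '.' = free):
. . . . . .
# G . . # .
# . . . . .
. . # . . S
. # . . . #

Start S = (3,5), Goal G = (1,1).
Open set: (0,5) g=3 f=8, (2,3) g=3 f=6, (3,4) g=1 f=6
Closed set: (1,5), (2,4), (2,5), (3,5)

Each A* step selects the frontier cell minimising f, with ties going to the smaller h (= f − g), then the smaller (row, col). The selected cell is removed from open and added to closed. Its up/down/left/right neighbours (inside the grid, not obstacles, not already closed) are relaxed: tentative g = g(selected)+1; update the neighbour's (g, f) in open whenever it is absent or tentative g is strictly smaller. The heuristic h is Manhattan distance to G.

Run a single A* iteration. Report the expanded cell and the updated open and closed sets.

step 1: expand (2,3) (f=6, h=3) → closed; open now [(0,5) g=3 f=8, (1,3) g=4 f=6, (2,2) g=4 f=6, (3,3) g=4 f=8, (3,4) g=1 f=6]

expanded=(2,3); open=[(0,5) g=3 f=8, (1,3) g=4 f=6, (2,2) g=4 f=6, (3,3) g=4 f=8, (3,4) g=1 f=6]; closed=[(1,5), (2,3), (2,4), (2,5), (3,5)]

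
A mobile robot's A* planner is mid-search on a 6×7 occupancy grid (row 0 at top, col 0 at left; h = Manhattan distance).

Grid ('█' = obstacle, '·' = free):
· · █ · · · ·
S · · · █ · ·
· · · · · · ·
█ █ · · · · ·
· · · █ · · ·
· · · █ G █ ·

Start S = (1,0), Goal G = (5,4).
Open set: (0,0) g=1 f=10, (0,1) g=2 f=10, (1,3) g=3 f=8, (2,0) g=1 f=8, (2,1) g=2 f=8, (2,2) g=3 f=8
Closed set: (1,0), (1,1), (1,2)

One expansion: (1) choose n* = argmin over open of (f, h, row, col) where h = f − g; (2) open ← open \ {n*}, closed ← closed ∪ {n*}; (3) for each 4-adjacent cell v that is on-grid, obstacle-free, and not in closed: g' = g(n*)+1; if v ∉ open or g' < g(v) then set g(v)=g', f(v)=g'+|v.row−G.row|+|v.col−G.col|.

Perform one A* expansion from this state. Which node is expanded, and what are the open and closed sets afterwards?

step 1: expand (1,3) (f=8, h=5) → closed; open now [(0,0) g=1 f=10, (0,1) g=2 f=10, (0,3) g=4 f=10, (2,0) g=1 f=8, (2,1) g=2 f=8, (2,2) g=3 f=8, (2,3) g=4 f=8]

expanded=(1,3); open=[(0,0) g=1 f=10, (0,1) g=2 f=10, (0,3) g=4 f=10, (2,0) g=1 f=8, (2,1) g=2 f=8, (2,2) g=3 f=8, (2,3) g=4 f=8]; closed=[(1,0), (1,1), (1,2), (1,3)]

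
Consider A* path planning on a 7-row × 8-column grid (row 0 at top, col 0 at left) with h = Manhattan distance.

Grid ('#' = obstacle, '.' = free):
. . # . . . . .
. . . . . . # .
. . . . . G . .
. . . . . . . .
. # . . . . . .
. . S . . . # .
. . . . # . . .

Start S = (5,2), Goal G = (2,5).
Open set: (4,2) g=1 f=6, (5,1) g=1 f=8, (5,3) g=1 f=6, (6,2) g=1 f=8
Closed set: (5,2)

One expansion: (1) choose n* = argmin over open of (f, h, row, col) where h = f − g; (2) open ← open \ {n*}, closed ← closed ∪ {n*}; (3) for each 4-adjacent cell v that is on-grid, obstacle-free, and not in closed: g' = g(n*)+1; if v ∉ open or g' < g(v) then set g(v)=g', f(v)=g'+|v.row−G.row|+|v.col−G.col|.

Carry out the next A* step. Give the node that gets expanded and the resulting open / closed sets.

step 1: expand (4,2) (f=6, h=5) → closed; open now [(3,2) g=2 f=6, (4,3) g=2 f=6, (5,1) g=1 f=8, (5,3) g=1 f=6, (6,2) g=1 f=8]

expanded=(4,2); open=[(3,2) g=2 f=6, (4,3) g=2 f=6, (5,1) g=1 f=8, (5,3) g=1 f=6, (6,2) g=1 f=8]; closed=[(4,2), (5,2)]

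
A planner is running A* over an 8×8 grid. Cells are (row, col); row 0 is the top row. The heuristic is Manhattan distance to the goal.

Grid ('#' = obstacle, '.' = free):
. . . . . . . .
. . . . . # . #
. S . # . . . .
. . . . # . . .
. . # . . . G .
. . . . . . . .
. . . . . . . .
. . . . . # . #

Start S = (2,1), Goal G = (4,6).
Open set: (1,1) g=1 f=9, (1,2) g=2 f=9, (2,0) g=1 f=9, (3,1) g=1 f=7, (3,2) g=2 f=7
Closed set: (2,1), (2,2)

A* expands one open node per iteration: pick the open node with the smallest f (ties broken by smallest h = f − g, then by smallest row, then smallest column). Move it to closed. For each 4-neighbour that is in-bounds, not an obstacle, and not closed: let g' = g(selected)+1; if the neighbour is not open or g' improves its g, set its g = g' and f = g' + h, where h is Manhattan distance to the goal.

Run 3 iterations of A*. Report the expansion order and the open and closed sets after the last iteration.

order=[(3,2) → (3,3) → (4,3)]; open=[(1,1) g=1 f=9, (1,2) g=2 f=9, (2,0) g=1 f=9, (3,1) g=1 f=7, (4,4) g=5 f=7, (5,3) g=5 f=9]; closed=[(2,1), (2,2), (3,2), (3,3), (4,3)]

step 1: expand (3,2) (f=7, h=5) → closed; open now [(1,1) g=1 f=9, (1,2) g=2 f=9, (2,0) g=1 f=9, (3,1) g=1 f=7, (3,3) g=3 f=7]
step 2: expand (3,3) (f=7, h=4) → closed; open now [(1,1) g=1 f=9, (1,2) g=2 f=9, (2,0) g=1 f=9, (3,1) g=1 f=7, (4,3) g=4 f=7]
step 3: expand (4,3) (f=7, h=3) → closed; open now [(1,1) g=1 f=9, (1,2) g=2 f=9, (2,0) g=1 f=9, (3,1) g=1 f=7, (4,4) g=5 f=7, (5,3) g=5 f=9]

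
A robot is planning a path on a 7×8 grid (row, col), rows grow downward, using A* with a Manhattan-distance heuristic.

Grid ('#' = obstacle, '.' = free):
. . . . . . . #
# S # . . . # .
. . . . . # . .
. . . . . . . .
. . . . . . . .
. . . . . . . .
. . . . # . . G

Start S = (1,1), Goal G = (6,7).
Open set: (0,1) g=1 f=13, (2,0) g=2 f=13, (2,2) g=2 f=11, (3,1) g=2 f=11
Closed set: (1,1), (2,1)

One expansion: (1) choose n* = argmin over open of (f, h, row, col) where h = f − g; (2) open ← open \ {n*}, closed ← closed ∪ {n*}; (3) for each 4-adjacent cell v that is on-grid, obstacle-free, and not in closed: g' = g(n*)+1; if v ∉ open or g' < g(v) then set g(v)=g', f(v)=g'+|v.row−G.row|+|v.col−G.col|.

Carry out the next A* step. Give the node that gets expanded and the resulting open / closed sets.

expanded=(2,2); open=[(0,1) g=1 f=13, (2,0) g=2 f=13, (2,3) g=3 f=11, (3,1) g=2 f=11, (3,2) g=3 f=11]; closed=[(1,1), (2,1), (2,2)]

step 1: expand (2,2) (f=11, h=9) → closed; open now [(0,1) g=1 f=13, (2,0) g=2 f=13, (2,3) g=3 f=11, (3,1) g=2 f=11, (3,2) g=3 f=11]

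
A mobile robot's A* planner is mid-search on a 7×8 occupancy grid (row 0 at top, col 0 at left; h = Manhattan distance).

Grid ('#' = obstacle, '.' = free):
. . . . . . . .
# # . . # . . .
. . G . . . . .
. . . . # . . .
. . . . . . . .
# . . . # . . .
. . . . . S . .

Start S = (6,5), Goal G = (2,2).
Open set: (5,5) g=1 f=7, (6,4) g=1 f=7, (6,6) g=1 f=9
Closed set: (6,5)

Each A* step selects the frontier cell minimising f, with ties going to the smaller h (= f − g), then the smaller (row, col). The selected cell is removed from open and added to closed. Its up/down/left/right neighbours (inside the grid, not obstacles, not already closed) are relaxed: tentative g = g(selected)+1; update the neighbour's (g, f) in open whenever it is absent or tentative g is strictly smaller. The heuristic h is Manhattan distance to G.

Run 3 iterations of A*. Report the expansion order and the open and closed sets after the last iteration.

order=[(5,5) → (4,5) → (3,5)]; open=[(2,5) g=4 f=7, (3,6) g=4 f=9, (4,4) g=3 f=7, (4,6) g=3 f=9, (5,6) g=2 f=9, (6,4) g=1 f=7, (6,6) g=1 f=9]; closed=[(3,5), (4,5), (5,5), (6,5)]

step 1: expand (5,5) (f=7, h=6) → closed; open now [(4,5) g=2 f=7, (5,6) g=2 f=9, (6,4) g=1 f=7, (6,6) g=1 f=9]
step 2: expand (4,5) (f=7, h=5) → closed; open now [(3,5) g=3 f=7, (4,4) g=3 f=7, (4,6) g=3 f=9, (5,6) g=2 f=9, (6,4) g=1 f=7, (6,6) g=1 f=9]
step 3: expand (3,5) (f=7, h=4) → closed; open now [(2,5) g=4 f=7, (3,6) g=4 f=9, (4,4) g=3 f=7, (4,6) g=3 f=9, (5,6) g=2 f=9, (6,4) g=1 f=7, (6,6) g=1 f=9]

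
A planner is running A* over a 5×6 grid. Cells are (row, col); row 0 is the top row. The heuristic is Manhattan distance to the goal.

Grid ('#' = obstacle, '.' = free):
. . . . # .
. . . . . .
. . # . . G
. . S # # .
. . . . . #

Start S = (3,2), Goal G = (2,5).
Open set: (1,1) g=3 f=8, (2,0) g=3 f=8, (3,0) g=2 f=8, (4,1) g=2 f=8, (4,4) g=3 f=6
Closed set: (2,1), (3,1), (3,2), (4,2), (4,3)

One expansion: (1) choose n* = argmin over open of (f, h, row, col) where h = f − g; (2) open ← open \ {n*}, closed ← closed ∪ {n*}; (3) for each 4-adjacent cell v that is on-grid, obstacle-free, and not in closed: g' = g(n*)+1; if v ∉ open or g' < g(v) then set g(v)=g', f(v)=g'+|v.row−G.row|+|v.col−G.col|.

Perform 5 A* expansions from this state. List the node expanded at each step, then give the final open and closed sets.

step 1: expand (4,4) (f=6, h=3) → closed; open now [(1,1) g=3 f=8, (2,0) g=3 f=8, (3,0) g=2 f=8, (4,1) g=2 f=8]
step 2: expand (1,1) (f=8, h=5) → closed; open now [(0,1) g=4 f=10, (1,0) g=4 f=10, (1,2) g=4 f=8, (2,0) g=3 f=8, (3,0) g=2 f=8, (4,1) g=2 f=8]
step 3: expand (1,2) (f=8, h=4) → closed; open now [(0,1) g=4 f=10, (0,2) g=5 f=10, (1,0) g=4 f=10, (1,3) g=5 f=8, (2,0) g=3 f=8, (3,0) g=2 f=8, (4,1) g=2 f=8]
step 4: expand (1,3) (f=8, h=3) → closed; open now [(0,1) g=4 f=10, (0,2) g=5 f=10, (0,3) g=6 f=10, (1,0) g=4 f=10, (1,4) g=6 f=8, (2,0) g=3 f=8, (2,3) g=6 f=8, (3,0) g=2 f=8, (4,1) g=2 f=8]
step 5: expand (1,4) (f=8, h=2) → closed; open now [(0,1) g=4 f=10, (0,2) g=5 f=10, (0,3) g=6 f=10, (1,0) g=4 f=10, (1,5) g=7 f=8, (2,0) g=3 f=8, (2,3) g=6 f=8, (2,4) g=7 f=8, (3,0) g=2 f=8, (4,1) g=2 f=8]

order=[(4,4) → (1,1) → (1,2) → (1,3) → (1,4)]; open=[(0,1) g=4 f=10, (0,2) g=5 f=10, (0,3) g=6 f=10, (1,0) g=4 f=10, (1,5) g=7 f=8, (2,0) g=3 f=8, (2,3) g=6 f=8, (2,4) g=7 f=8, (3,0) g=2 f=8, (4,1) g=2 f=8]; closed=[(1,1), (1,2), (1,3), (1,4), (2,1), (3,1), (3,2), (4,2), (4,3), (4,4)]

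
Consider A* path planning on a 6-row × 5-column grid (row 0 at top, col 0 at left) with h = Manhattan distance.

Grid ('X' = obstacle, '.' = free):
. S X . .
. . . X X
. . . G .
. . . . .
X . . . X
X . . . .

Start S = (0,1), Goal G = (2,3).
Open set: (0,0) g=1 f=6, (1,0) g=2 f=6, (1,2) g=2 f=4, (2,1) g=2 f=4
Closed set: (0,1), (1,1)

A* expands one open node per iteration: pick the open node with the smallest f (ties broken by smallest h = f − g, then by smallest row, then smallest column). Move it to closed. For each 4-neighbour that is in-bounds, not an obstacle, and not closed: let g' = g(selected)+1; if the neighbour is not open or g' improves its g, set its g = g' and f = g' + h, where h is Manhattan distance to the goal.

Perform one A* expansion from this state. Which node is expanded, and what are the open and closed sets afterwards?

expanded=(1,2); open=[(0,0) g=1 f=6, (1,0) g=2 f=6, (2,1) g=2 f=4, (2,2) g=3 f=4]; closed=[(0,1), (1,1), (1,2)]

step 1: expand (1,2) (f=4, h=2) → closed; open now [(0,0) g=1 f=6, (1,0) g=2 f=6, (2,1) g=2 f=4, (2,2) g=3 f=4]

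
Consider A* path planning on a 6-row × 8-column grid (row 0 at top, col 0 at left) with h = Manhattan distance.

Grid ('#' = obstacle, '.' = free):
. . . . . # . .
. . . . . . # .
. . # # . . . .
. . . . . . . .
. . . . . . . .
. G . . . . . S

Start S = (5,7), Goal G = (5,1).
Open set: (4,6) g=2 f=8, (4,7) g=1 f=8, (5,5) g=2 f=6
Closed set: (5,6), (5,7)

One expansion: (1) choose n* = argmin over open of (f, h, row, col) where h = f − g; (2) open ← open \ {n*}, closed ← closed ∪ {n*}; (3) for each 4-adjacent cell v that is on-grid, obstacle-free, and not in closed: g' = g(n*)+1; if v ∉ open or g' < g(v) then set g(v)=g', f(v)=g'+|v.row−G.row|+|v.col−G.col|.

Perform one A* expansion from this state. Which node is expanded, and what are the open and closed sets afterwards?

step 1: expand (5,5) (f=6, h=4) → closed; open now [(4,5) g=3 f=8, (4,6) g=2 f=8, (4,7) g=1 f=8, (5,4) g=3 f=6]

expanded=(5,5); open=[(4,5) g=3 f=8, (4,6) g=2 f=8, (4,7) g=1 f=8, (5,4) g=3 f=6]; closed=[(5,5), (5,6), (5,7)]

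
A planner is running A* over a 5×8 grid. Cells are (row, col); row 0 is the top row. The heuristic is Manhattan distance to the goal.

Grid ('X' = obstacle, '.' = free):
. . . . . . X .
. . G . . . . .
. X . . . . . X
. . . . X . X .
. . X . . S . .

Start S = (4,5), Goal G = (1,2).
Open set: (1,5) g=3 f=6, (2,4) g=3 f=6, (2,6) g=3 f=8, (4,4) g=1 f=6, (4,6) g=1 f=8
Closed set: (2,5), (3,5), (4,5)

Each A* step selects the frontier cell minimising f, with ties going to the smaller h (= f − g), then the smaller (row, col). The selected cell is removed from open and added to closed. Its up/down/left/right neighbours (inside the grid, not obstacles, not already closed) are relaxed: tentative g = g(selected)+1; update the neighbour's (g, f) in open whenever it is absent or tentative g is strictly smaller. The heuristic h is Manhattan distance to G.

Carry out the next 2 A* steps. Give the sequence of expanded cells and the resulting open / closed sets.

order=[(1,5) → (1,4)]; open=[(0,4) g=5 f=8, (0,5) g=4 f=8, (1,3) g=5 f=6, (1,6) g=4 f=8, (2,4) g=3 f=6, (2,6) g=3 f=8, (4,4) g=1 f=6, (4,6) g=1 f=8]; closed=[(1,4), (1,5), (2,5), (3,5), (4,5)]

step 1: expand (1,5) (f=6, h=3) → closed; open now [(0,5) g=4 f=8, (1,4) g=4 f=6, (1,6) g=4 f=8, (2,4) g=3 f=6, (2,6) g=3 f=8, (4,4) g=1 f=6, (4,6) g=1 f=8]
step 2: expand (1,4) (f=6, h=2) → closed; open now [(0,4) g=5 f=8, (0,5) g=4 f=8, (1,3) g=5 f=6, (1,6) g=4 f=8, (2,4) g=3 f=6, (2,6) g=3 f=8, (4,4) g=1 f=6, (4,6) g=1 f=8]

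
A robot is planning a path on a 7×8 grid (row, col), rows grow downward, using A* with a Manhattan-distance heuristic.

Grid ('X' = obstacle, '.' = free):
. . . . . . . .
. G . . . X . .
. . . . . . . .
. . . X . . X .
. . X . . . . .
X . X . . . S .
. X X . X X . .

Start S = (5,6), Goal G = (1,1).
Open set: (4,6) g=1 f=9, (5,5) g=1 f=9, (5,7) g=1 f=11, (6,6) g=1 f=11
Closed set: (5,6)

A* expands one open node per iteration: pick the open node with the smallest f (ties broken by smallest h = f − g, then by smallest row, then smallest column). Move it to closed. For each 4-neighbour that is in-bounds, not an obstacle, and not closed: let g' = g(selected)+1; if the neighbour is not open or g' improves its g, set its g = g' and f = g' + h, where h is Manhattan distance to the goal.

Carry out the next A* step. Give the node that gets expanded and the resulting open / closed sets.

expanded=(4,6); open=[(4,5) g=2 f=9, (4,7) g=2 f=11, (5,5) g=1 f=9, (5,7) g=1 f=11, (6,6) g=1 f=11]; closed=[(4,6), (5,6)]

step 1: expand (4,6) (f=9, h=8) → closed; open now [(4,5) g=2 f=9, (4,7) g=2 f=11, (5,5) g=1 f=9, (5,7) g=1 f=11, (6,6) g=1 f=11]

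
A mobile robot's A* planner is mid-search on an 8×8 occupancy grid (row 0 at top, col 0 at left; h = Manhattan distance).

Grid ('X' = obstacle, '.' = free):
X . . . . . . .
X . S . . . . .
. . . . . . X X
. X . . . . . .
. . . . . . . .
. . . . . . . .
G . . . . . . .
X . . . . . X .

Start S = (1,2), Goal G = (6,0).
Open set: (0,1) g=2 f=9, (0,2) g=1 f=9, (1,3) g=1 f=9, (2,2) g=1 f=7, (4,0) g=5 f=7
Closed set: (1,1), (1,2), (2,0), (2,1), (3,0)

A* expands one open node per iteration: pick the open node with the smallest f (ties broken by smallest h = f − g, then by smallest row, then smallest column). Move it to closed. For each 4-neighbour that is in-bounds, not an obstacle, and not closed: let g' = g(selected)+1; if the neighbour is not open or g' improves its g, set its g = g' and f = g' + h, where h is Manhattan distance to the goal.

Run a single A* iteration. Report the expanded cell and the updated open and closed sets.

expanded=(4,0); open=[(0,1) g=2 f=9, (0,2) g=1 f=9, (1,3) g=1 f=9, (2,2) g=1 f=7, (4,1) g=6 f=9, (5,0) g=6 f=7]; closed=[(1,1), (1,2), (2,0), (2,1), (3,0), (4,0)]

step 1: expand (4,0) (f=7, h=2) → closed; open now [(0,1) g=2 f=9, (0,2) g=1 f=9, (1,3) g=1 f=9, (2,2) g=1 f=7, (4,1) g=6 f=9, (5,0) g=6 f=7]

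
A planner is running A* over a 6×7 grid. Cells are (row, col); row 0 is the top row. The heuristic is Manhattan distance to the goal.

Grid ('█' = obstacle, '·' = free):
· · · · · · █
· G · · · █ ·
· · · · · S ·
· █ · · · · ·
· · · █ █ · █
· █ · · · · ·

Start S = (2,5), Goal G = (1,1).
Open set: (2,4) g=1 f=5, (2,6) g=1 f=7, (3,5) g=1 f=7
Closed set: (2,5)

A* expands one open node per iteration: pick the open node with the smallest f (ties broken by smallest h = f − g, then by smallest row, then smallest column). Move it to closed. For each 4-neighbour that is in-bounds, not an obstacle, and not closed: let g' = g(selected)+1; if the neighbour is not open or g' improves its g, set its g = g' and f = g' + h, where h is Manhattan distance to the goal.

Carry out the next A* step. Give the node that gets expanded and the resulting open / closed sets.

step 1: expand (2,4) (f=5, h=4) → closed; open now [(1,4) g=2 f=5, (2,3) g=2 f=5, (2,6) g=1 f=7, (3,4) g=2 f=7, (3,5) g=1 f=7]

expanded=(2,4); open=[(1,4) g=2 f=5, (2,3) g=2 f=5, (2,6) g=1 f=7, (3,4) g=2 f=7, (3,5) g=1 f=7]; closed=[(2,4), (2,5)]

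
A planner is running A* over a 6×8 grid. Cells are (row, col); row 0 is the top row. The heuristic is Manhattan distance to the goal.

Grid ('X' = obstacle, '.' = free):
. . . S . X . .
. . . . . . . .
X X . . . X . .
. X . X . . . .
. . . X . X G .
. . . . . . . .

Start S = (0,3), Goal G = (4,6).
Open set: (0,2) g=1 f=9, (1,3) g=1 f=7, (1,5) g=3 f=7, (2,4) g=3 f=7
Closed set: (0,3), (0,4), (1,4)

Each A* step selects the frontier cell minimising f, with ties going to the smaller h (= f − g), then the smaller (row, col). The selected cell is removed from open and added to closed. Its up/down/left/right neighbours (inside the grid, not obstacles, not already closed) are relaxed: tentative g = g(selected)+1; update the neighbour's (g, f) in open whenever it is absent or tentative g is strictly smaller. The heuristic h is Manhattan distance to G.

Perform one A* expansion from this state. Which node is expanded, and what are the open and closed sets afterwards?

expanded=(1,5); open=[(0,2) g=1 f=9, (1,3) g=1 f=7, (1,6) g=4 f=7, (2,4) g=3 f=7]; closed=[(0,3), (0,4), (1,4), (1,5)]

step 1: expand (1,5) (f=7, h=4) → closed; open now [(0,2) g=1 f=9, (1,3) g=1 f=7, (1,6) g=4 f=7, (2,4) g=3 f=7]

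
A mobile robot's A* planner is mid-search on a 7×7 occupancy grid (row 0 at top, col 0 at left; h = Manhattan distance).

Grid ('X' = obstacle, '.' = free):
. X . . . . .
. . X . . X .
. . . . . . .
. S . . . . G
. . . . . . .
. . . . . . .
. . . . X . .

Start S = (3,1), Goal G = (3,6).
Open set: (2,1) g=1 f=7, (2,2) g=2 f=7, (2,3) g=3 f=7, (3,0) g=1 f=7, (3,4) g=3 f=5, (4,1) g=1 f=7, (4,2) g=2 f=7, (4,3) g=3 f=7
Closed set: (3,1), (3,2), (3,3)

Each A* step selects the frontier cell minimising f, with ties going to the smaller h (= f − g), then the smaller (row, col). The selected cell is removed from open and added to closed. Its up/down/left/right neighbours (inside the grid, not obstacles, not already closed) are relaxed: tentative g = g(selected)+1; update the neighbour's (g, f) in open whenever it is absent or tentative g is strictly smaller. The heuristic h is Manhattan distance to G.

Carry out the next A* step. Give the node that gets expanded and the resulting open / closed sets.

expanded=(3,4); open=[(2,1) g=1 f=7, (2,2) g=2 f=7, (2,3) g=3 f=7, (2,4) g=4 f=7, (3,0) g=1 f=7, (3,5) g=4 f=5, (4,1) g=1 f=7, (4,2) g=2 f=7, (4,3) g=3 f=7, (4,4) g=4 f=7]; closed=[(3,1), (3,2), (3,3), (3,4)]

step 1: expand (3,4) (f=5, h=2) → closed; open now [(2,1) g=1 f=7, (2,2) g=2 f=7, (2,3) g=3 f=7, (2,4) g=4 f=7, (3,0) g=1 f=7, (3,5) g=4 f=5, (4,1) g=1 f=7, (4,2) g=2 f=7, (4,3) g=3 f=7, (4,4) g=4 f=7]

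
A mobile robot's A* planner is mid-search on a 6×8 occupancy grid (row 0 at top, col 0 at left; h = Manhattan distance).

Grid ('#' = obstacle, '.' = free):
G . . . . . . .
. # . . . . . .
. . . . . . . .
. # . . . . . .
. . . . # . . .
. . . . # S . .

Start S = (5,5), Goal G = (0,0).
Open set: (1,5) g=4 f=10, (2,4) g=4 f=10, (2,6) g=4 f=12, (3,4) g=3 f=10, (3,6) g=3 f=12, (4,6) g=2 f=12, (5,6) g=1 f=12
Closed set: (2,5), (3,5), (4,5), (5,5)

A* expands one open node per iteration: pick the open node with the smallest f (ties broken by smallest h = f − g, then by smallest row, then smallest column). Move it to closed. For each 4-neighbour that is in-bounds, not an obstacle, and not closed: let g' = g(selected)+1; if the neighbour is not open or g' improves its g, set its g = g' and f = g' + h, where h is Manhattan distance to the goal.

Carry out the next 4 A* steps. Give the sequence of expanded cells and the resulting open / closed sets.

step 1: expand (1,5) (f=10, h=6) → closed; open now [(0,5) g=5 f=10, (1,4) g=5 f=10, (1,6) g=5 f=12, (2,4) g=4 f=10, (2,6) g=4 f=12, (3,4) g=3 f=10, (3,6) g=3 f=12, (4,6) g=2 f=12, (5,6) g=1 f=12]
step 2: expand (0,5) (f=10, h=5) → closed; open now [(0,4) g=6 f=10, (0,6) g=6 f=12, (1,4) g=5 f=10, (1,6) g=5 f=12, (2,4) g=4 f=10, (2,6) g=4 f=12, (3,4) g=3 f=10, (3,6) g=3 f=12, (4,6) g=2 f=12, (5,6) g=1 f=12]
step 3: expand (0,4) (f=10, h=4) → closed; open now [(0,3) g=7 f=10, (0,6) g=6 f=12, (1,4) g=5 f=10, (1,6) g=5 f=12, (2,4) g=4 f=10, (2,6) g=4 f=12, (3,4) g=3 f=10, (3,6) g=3 f=12, (4,6) g=2 f=12, (5,6) g=1 f=12]
step 4: expand (0,3) (f=10, h=3) → closed; open now [(0,2) g=8 f=10, (0,6) g=6 f=12, (1,3) g=8 f=12, (1,4) g=5 f=10, (1,6) g=5 f=12, (2,4) g=4 f=10, (2,6) g=4 f=12, (3,4) g=3 f=10, (3,6) g=3 f=12, (4,6) g=2 f=12, (5,6) g=1 f=12]

order=[(1,5) → (0,5) → (0,4) → (0,3)]; open=[(0,2) g=8 f=10, (0,6) g=6 f=12, (1,3) g=8 f=12, (1,4) g=5 f=10, (1,6) g=5 f=12, (2,4) g=4 f=10, (2,6) g=4 f=12, (3,4) g=3 f=10, (3,6) g=3 f=12, (4,6) g=2 f=12, (5,6) g=1 f=12]; closed=[(0,3), (0,4), (0,5), (1,5), (2,5), (3,5), (4,5), (5,5)]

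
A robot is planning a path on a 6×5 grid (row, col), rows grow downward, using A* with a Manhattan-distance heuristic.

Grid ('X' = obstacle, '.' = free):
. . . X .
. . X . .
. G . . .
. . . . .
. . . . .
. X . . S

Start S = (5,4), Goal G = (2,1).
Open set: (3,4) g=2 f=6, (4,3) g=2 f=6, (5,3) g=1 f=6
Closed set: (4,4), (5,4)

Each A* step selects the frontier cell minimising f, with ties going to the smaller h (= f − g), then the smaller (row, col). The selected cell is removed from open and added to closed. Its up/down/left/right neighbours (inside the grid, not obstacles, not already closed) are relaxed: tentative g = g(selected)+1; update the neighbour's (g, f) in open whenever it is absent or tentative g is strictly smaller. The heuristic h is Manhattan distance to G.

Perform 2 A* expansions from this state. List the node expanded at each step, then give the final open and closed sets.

step 1: expand (3,4) (f=6, h=4) → closed; open now [(2,4) g=3 f=6, (3,3) g=3 f=6, (4,3) g=2 f=6, (5,3) g=1 f=6]
step 2: expand (2,4) (f=6, h=3) → closed; open now [(1,4) g=4 f=8, (2,3) g=4 f=6, (3,3) g=3 f=6, (4,3) g=2 f=6, (5,3) g=1 f=6]

order=[(3,4) → (2,4)]; open=[(1,4) g=4 f=8, (2,3) g=4 f=6, (3,3) g=3 f=6, (4,3) g=2 f=6, (5,3) g=1 f=6]; closed=[(2,4), (3,4), (4,4), (5,4)]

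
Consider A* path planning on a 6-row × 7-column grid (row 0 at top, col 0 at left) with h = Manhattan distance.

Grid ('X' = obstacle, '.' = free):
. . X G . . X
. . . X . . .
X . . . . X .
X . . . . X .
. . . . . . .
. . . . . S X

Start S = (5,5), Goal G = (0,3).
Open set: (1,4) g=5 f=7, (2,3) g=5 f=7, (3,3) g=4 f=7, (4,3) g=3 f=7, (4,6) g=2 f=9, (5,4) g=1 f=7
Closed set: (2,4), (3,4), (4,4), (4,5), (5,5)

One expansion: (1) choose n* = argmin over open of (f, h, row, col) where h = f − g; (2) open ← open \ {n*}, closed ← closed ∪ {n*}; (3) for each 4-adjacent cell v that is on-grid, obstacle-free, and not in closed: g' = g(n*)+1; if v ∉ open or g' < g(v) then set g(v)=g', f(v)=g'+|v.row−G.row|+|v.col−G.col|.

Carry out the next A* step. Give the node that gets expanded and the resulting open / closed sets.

expanded=(1,4); open=[(0,4) g=6 f=7, (1,5) g=6 f=9, (2,3) g=5 f=7, (3,3) g=4 f=7, (4,3) g=3 f=7, (4,6) g=2 f=9, (5,4) g=1 f=7]; closed=[(1,4), (2,4), (3,4), (4,4), (4,5), (5,5)]

step 1: expand (1,4) (f=7, h=2) → closed; open now [(0,4) g=6 f=7, (1,5) g=6 f=9, (2,3) g=5 f=7, (3,3) g=4 f=7, (4,3) g=3 f=7, (4,6) g=2 f=9, (5,4) g=1 f=7]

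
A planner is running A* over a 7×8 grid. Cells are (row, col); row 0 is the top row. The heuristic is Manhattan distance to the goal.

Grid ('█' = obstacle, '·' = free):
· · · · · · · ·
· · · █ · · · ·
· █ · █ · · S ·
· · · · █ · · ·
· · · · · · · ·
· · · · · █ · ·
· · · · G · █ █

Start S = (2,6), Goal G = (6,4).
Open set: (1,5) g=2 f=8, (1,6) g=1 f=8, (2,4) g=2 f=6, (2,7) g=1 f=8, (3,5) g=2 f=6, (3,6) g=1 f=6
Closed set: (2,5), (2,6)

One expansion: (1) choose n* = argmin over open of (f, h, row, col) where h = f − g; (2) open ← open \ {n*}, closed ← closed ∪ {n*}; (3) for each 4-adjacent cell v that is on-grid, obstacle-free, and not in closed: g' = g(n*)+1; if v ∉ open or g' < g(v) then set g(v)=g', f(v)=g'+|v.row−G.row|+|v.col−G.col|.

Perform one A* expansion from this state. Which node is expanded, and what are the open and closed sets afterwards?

expanded=(2,4); open=[(1,4) g=3 f=8, (1,5) g=2 f=8, (1,6) g=1 f=8, (2,7) g=1 f=8, (3,5) g=2 f=6, (3,6) g=1 f=6]; closed=[(2,4), (2,5), (2,6)]

step 1: expand (2,4) (f=6, h=4) → closed; open now [(1,4) g=3 f=8, (1,5) g=2 f=8, (1,6) g=1 f=8, (2,7) g=1 f=8, (3,5) g=2 f=6, (3,6) g=1 f=6]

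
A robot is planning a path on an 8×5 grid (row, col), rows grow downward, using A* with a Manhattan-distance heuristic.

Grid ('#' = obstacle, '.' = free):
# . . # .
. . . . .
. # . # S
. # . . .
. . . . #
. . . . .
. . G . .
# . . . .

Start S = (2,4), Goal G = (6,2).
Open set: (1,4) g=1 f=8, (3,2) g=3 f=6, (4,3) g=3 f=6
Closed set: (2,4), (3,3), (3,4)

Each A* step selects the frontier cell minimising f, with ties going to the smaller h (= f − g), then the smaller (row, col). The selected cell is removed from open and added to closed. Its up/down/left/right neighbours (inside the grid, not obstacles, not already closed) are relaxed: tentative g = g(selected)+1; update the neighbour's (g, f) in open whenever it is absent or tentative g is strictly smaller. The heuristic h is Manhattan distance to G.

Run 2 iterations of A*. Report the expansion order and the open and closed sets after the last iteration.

step 1: expand (3,2) (f=6, h=3) → closed; open now [(1,4) g=1 f=8, (2,2) g=4 f=8, (4,2) g=4 f=6, (4,3) g=3 f=6]
step 2: expand (4,2) (f=6, h=2) → closed; open now [(1,4) g=1 f=8, (2,2) g=4 f=8, (4,1) g=5 f=8, (4,3) g=3 f=6, (5,2) g=5 f=6]

order=[(3,2) → (4,2)]; open=[(1,4) g=1 f=8, (2,2) g=4 f=8, (4,1) g=5 f=8, (4,3) g=3 f=6, (5,2) g=5 f=6]; closed=[(2,4), (3,2), (3,3), (3,4), (4,2)]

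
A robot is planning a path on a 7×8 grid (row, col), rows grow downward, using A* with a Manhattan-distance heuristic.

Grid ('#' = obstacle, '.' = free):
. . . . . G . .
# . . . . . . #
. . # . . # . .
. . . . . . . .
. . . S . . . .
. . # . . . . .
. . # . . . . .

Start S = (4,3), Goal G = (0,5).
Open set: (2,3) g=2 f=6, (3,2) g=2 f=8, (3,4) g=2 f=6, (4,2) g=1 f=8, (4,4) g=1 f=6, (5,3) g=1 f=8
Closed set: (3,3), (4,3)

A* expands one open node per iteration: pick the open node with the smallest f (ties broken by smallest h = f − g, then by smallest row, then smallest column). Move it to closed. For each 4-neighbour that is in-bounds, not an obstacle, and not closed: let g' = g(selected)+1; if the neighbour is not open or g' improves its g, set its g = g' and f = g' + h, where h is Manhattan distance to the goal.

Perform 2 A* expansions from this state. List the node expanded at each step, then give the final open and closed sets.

step 1: expand (2,3) (f=6, h=4) → closed; open now [(1,3) g=3 f=6, (2,4) g=3 f=6, (3,2) g=2 f=8, (3,4) g=2 f=6, (4,2) g=1 f=8, (4,4) g=1 f=6, (5,3) g=1 f=8]
step 2: expand (1,3) (f=6, h=3) → closed; open now [(0,3) g=4 f=6, (1,2) g=4 f=8, (1,4) g=4 f=6, (2,4) g=3 f=6, (3,2) g=2 f=8, (3,4) g=2 f=6, (4,2) g=1 f=8, (4,4) g=1 f=6, (5,3) g=1 f=8]

order=[(2,3) → (1,3)]; open=[(0,3) g=4 f=6, (1,2) g=4 f=8, (1,4) g=4 f=6, (2,4) g=3 f=6, (3,2) g=2 f=8, (3,4) g=2 f=6, (4,2) g=1 f=8, (4,4) g=1 f=6, (5,3) g=1 f=8]; closed=[(1,3), (2,3), (3,3), (4,3)]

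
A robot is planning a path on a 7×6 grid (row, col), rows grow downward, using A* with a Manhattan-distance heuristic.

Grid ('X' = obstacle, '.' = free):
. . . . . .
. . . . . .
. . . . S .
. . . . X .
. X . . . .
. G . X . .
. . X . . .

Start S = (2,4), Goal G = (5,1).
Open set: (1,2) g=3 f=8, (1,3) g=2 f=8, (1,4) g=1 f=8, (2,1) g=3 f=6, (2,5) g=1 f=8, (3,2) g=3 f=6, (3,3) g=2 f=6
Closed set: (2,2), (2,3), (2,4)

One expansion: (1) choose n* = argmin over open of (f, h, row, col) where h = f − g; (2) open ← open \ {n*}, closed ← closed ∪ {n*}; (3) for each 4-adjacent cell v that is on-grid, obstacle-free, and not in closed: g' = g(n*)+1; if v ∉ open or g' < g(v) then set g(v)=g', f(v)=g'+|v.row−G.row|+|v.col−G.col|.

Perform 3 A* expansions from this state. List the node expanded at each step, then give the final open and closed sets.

step 1: expand (2,1) (f=6, h=3) → closed; open now [(1,1) g=4 f=8, (1,2) g=3 f=8, (1,3) g=2 f=8, (1,4) g=1 f=8, (2,0) g=4 f=8, (2,5) g=1 f=8, (3,1) g=4 f=6, (3,2) g=3 f=6, (3,3) g=2 f=6]
step 2: expand (3,1) (f=6, h=2) → closed; open now [(1,1) g=4 f=8, (1,2) g=3 f=8, (1,3) g=2 f=8, (1,4) g=1 f=8, (2,0) g=4 f=8, (2,5) g=1 f=8, (3,0) g=5 f=8, (3,2) g=3 f=6, (3,3) g=2 f=6]
step 3: expand (3,2) (f=6, h=3) → closed; open now [(1,1) g=4 f=8, (1,2) g=3 f=8, (1,3) g=2 f=8, (1,4) g=1 f=8, (2,0) g=4 f=8, (2,5) g=1 f=8, (3,0) g=5 f=8, (3,3) g=2 f=6, (4,2) g=4 f=6]

order=[(2,1) → (3,1) → (3,2)]; open=[(1,1) g=4 f=8, (1,2) g=3 f=8, (1,3) g=2 f=8, (1,4) g=1 f=8, (2,0) g=4 f=8, (2,5) g=1 f=8, (3,0) g=5 f=8, (3,3) g=2 f=6, (4,2) g=4 f=6]; closed=[(2,1), (2,2), (2,3), (2,4), (3,1), (3,2)]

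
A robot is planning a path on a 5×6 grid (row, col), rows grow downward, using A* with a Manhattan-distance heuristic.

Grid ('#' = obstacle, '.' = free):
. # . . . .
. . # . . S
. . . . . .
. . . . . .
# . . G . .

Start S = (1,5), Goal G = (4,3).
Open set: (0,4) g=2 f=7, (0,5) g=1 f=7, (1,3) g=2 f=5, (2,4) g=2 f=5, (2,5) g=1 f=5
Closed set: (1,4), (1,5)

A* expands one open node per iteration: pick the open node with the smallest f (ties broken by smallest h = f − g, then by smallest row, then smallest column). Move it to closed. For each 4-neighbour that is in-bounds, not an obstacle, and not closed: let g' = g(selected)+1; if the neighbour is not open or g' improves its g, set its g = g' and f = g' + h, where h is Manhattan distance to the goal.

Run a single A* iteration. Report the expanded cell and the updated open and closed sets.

step 1: expand (1,3) (f=5, h=3) → closed; open now [(0,3) g=3 f=7, (0,4) g=2 f=7, (0,5) g=1 f=7, (2,3) g=3 f=5, (2,4) g=2 f=5, (2,5) g=1 f=5]

expanded=(1,3); open=[(0,3) g=3 f=7, (0,4) g=2 f=7, (0,5) g=1 f=7, (2,3) g=3 f=5, (2,4) g=2 f=5, (2,5) g=1 f=5]; closed=[(1,3), (1,4), (1,5)]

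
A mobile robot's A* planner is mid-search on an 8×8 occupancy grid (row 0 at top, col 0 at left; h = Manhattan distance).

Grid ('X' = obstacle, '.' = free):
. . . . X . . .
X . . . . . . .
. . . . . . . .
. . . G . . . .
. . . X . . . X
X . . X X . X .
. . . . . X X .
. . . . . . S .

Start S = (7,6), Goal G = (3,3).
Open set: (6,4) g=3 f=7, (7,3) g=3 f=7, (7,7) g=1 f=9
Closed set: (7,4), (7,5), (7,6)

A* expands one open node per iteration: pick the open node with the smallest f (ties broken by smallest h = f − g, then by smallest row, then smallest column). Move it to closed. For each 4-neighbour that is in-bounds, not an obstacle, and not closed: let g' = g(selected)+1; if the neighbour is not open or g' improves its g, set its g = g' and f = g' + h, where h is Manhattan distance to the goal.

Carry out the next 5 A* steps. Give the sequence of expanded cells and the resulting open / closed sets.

order=[(6,4) → (6,3) → (7,3) → (6,2) → (5,2)]; open=[(4,2) g=7 f=9, (5,1) g=7 f=11, (6,1) g=6 f=11, (7,2) g=4 f=9, (7,7) g=1 f=9]; closed=[(5,2), (6,2), (6,3), (6,4), (7,3), (7,4), (7,5), (7,6)]

step 1: expand (6,4) (f=7, h=4) → closed; open now [(6,3) g=4 f=7, (7,3) g=3 f=7, (7,7) g=1 f=9]
step 2: expand (6,3) (f=7, h=3) → closed; open now [(6,2) g=5 f=9, (7,3) g=3 f=7, (7,7) g=1 f=9]
step 3: expand (7,3) (f=7, h=4) → closed; open now [(6,2) g=5 f=9, (7,2) g=4 f=9, (7,7) g=1 f=9]
step 4: expand (6,2) (f=9, h=4) → closed; open now [(5,2) g=6 f=9, (6,1) g=6 f=11, (7,2) g=4 f=9, (7,7) g=1 f=9]
step 5: expand (5,2) (f=9, h=3) → closed; open now [(4,2) g=7 f=9, (5,1) g=7 f=11, (6,1) g=6 f=11, (7,2) g=4 f=9, (7,7) g=1 f=9]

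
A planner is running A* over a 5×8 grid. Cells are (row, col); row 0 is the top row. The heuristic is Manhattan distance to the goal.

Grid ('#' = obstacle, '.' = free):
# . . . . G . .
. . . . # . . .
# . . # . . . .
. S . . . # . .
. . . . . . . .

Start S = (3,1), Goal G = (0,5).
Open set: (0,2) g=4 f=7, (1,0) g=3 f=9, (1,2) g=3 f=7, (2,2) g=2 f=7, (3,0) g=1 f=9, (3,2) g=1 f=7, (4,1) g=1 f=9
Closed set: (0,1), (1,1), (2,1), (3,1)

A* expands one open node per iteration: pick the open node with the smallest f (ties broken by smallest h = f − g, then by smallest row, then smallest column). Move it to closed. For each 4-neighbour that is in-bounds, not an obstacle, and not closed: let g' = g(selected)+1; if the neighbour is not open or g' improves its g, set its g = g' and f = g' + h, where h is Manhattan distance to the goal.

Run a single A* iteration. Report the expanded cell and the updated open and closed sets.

step 1: expand (0,2) (f=7, h=3) → closed; open now [(0,3) g=5 f=7, (1,0) g=3 f=9, (1,2) g=3 f=7, (2,2) g=2 f=7, (3,0) g=1 f=9, (3,2) g=1 f=7, (4,1) g=1 f=9]

expanded=(0,2); open=[(0,3) g=5 f=7, (1,0) g=3 f=9, (1,2) g=3 f=7, (2,2) g=2 f=7, (3,0) g=1 f=9, (3,2) g=1 f=7, (4,1) g=1 f=9]; closed=[(0,1), (0,2), (1,1), (2,1), (3,1)]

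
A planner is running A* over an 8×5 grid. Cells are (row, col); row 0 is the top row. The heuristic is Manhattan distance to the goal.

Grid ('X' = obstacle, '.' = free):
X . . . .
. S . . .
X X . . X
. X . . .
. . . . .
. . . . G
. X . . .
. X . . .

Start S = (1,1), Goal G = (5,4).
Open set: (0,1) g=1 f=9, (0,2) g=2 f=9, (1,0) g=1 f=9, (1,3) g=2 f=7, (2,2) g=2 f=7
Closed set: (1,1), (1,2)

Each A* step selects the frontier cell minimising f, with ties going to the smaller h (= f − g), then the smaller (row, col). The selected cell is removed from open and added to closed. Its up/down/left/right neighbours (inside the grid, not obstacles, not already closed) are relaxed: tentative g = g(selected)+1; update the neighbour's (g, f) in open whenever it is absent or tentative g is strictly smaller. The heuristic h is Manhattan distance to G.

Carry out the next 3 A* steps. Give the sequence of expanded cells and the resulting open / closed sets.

order=[(1,3) → (1,4) → (2,3)]; open=[(0,1) g=1 f=9, (0,2) g=2 f=9, (0,3) g=3 f=9, (0,4) g=4 f=9, (1,0) g=1 f=9, (2,2) g=2 f=7, (3,3) g=4 f=7]; closed=[(1,1), (1,2), (1,3), (1,4), (2,3)]

step 1: expand (1,3) (f=7, h=5) → closed; open now [(0,1) g=1 f=9, (0,2) g=2 f=9, (0,3) g=3 f=9, (1,0) g=1 f=9, (1,4) g=3 f=7, (2,2) g=2 f=7, (2,3) g=3 f=7]
step 2: expand (1,4) (f=7, h=4) → closed; open now [(0,1) g=1 f=9, (0,2) g=2 f=9, (0,3) g=3 f=9, (0,4) g=4 f=9, (1,0) g=1 f=9, (2,2) g=2 f=7, (2,3) g=3 f=7]
step 3: expand (2,3) (f=7, h=4) → closed; open now [(0,1) g=1 f=9, (0,2) g=2 f=9, (0,3) g=3 f=9, (0,4) g=4 f=9, (1,0) g=1 f=9, (2,2) g=2 f=7, (3,3) g=4 f=7]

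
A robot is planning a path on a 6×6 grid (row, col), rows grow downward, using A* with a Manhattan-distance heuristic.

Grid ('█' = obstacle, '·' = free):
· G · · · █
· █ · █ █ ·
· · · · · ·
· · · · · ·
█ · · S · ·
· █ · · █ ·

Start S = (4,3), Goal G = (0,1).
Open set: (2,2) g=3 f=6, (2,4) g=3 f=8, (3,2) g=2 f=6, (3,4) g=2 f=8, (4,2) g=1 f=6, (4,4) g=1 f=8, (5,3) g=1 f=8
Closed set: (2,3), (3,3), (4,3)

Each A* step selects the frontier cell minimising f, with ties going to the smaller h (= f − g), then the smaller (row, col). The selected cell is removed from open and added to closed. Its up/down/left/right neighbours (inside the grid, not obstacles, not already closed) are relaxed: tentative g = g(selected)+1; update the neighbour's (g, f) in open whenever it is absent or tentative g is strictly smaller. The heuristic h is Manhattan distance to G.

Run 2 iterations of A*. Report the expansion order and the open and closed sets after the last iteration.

order=[(2,2) → (1,2)]; open=[(0,2) g=5 f=6, (2,1) g=4 f=6, (2,4) g=3 f=8, (3,2) g=2 f=6, (3,4) g=2 f=8, (4,2) g=1 f=6, (4,4) g=1 f=8, (5,3) g=1 f=8]; closed=[(1,2), (2,2), (2,3), (3,3), (4,3)]

step 1: expand (2,2) (f=6, h=3) → closed; open now [(1,2) g=4 f=6, (2,1) g=4 f=6, (2,4) g=3 f=8, (3,2) g=2 f=6, (3,4) g=2 f=8, (4,2) g=1 f=6, (4,4) g=1 f=8, (5,3) g=1 f=8]
step 2: expand (1,2) (f=6, h=2) → closed; open now [(0,2) g=5 f=6, (2,1) g=4 f=6, (2,4) g=3 f=8, (3,2) g=2 f=6, (3,4) g=2 f=8, (4,2) g=1 f=6, (4,4) g=1 f=8, (5,3) g=1 f=8]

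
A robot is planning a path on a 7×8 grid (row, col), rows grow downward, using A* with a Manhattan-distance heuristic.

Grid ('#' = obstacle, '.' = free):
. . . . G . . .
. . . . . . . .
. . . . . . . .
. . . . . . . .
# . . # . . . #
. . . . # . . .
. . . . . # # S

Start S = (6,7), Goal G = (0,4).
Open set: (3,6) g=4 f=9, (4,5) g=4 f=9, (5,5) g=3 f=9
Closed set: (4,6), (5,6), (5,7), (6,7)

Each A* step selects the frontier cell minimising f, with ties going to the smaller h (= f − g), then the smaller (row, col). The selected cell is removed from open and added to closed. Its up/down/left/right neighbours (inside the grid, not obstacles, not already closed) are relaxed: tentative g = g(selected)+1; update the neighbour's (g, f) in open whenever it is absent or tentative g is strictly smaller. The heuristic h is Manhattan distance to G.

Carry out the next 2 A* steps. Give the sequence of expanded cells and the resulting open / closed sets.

order=[(3,6) → (2,6)]; open=[(1,6) g=6 f=9, (2,5) g=6 f=9, (2,7) g=6 f=11, (3,5) g=5 f=9, (3,7) g=5 f=11, (4,5) g=4 f=9, (5,5) g=3 f=9]; closed=[(2,6), (3,6), (4,6), (5,6), (5,7), (6,7)]

step 1: expand (3,6) (f=9, h=5) → closed; open now [(2,6) g=5 f=9, (3,5) g=5 f=9, (3,7) g=5 f=11, (4,5) g=4 f=9, (5,5) g=3 f=9]
step 2: expand (2,6) (f=9, h=4) → closed; open now [(1,6) g=6 f=9, (2,5) g=6 f=9, (2,7) g=6 f=11, (3,5) g=5 f=9, (3,7) g=5 f=11, (4,5) g=4 f=9, (5,5) g=3 f=9]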